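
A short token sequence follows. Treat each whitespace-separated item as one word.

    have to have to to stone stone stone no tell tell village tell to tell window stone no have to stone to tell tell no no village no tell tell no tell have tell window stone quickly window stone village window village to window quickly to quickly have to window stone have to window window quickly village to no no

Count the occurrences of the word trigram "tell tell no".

2

Scanning the 58 overlapping trigram windows for "tell tell no":
  position 23–25: tell tell no
  position 29–31: tell tell no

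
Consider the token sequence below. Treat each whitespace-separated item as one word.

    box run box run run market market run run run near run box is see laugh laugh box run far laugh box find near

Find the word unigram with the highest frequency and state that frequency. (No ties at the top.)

"run", 8 times

Unigram frequencies (highest first):
  run: 8
  box: 5
  laugh: 3
  market: 2
  near: 2
  is: 1
  … (3 more, each ≤ 1)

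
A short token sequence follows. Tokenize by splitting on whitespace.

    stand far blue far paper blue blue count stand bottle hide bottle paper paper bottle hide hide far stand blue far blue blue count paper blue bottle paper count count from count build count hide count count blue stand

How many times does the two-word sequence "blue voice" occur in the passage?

0

Scanning the 38 overlapping bigram windows for "blue voice":
  (none found)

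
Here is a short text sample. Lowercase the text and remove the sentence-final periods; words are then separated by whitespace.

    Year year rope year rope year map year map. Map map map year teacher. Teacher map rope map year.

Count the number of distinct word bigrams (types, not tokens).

19 tokens → 18 bigram windows in total.
Repeated bigrams (each contributes count−1 duplicates):
  map map: 3
  map year: 3
  rope year: 2
  year map: 2
  year rope: 2
7 duplicate windows → 18 − 7 = 11 distinct.

11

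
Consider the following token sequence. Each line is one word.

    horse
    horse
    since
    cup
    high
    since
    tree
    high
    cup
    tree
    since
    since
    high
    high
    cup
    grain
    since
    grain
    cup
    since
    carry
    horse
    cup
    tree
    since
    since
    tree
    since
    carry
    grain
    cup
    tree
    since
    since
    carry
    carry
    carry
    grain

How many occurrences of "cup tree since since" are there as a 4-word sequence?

3

Scanning the 35 overlapping 4-gram windows for "cup tree since since":
  position 9–12: cup tree since since
  position 23–26: cup tree since since
  position 31–34: cup tree since since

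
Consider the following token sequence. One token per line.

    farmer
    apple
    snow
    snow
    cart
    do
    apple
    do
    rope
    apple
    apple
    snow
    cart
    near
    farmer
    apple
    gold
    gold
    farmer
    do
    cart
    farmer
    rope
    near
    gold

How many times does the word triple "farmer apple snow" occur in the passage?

Scanning the 23 overlapping trigram windows for "farmer apple snow":
  position 1–3: farmer apple snow

1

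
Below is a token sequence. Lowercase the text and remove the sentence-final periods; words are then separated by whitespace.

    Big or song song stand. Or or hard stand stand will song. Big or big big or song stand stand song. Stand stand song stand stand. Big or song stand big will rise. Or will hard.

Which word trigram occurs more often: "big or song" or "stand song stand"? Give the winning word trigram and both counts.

"big or song" (3 vs 2)

"big or song": 3 occurrences
"stand song stand": 2 occurrences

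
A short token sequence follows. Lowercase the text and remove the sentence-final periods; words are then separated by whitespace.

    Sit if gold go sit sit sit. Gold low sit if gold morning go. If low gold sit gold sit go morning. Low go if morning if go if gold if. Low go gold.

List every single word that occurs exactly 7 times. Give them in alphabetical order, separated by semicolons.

gold; if; sit

Unigram counts meeting the condition (exactly 7 times):
  gold: 7
  if: 7
  sit: 7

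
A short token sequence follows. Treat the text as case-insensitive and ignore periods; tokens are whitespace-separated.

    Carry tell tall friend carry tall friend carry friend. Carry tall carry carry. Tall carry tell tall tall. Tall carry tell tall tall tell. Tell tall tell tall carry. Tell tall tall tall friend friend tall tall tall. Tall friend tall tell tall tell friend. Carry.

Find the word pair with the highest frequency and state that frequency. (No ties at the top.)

Bigram frequencies (highest first):
  tall tall: 8
  tell tall: 7
  carry tell: 4
  tall friend: 4
  friend carry: 4
  tall carry: 4
  … (8 more, each ≤ 4)

"tall tall", 8 times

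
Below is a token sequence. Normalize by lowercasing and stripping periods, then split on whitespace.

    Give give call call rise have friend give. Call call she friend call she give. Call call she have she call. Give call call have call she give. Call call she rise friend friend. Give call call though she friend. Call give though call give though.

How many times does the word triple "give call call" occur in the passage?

Scanning the 44 overlapping trigram windows for "give call call":
  position 2–4: give call call
  position 8–10: give call call
  position 15–17: give call call
  position 22–24: give call call
  position 28–30: give call call
  position 35–37: give call call

6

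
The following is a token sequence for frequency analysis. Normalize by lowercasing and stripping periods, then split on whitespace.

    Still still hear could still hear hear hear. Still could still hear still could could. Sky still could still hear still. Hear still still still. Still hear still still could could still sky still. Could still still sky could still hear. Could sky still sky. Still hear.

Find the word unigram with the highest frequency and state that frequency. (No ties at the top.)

"still", 22 times

Unigram frequencies (highest first):
  still: 22
  hear: 10
  could: 10
  sky: 5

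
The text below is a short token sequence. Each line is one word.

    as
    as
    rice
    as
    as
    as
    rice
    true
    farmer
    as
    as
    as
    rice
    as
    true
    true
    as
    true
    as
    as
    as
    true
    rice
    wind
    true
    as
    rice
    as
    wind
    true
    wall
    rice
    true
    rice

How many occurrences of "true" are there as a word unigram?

8

Scanning the 34 tokens for "true":
  position 8: true
  position 15: true
  position 16: true
  position 18: true
  position 22: true
  position 25: true
  position 30: true
  position 33: true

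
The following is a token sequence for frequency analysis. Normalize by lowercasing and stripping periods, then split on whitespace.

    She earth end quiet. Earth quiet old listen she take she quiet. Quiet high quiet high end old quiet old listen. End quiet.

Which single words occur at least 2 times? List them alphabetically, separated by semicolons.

Unigram counts meeting the condition (at least 2 times):
  earth: 2
  end: 3
  high: 2
  listen: 2
  old: 3
  quiet: 7
  she: 3

earth; end; high; listen; old; quiet; she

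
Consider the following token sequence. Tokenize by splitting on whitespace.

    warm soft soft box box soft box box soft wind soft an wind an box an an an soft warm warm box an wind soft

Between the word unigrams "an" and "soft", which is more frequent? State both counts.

"soft" (7 vs 6)

"an": 6 occurrences
"soft": 7 occurrences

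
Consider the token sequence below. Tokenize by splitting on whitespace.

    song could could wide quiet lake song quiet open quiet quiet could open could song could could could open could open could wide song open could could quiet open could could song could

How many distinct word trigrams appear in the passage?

26

33 tokens → 31 trigram windows in total.
Repeated trigrams (each contributes count−1 duplicates):
  could open could: 3
  could song could: 2
  open could could: 2
  song could could: 2
5 duplicate windows → 31 − 5 = 26 distinct.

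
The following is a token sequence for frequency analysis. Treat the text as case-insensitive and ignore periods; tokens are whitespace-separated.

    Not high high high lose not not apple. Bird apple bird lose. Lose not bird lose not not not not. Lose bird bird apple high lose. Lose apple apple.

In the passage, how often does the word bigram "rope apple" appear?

Scanning the 28 overlapping bigram windows for "rope apple":
  (none found)

0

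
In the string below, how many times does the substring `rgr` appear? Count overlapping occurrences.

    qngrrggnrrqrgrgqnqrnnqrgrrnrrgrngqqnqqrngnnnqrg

Sliding a length-3 window over the 47 characters (45 positions):
  position 12–14: rgr
  position 23–25: rgr
  position 29–31: rgr

3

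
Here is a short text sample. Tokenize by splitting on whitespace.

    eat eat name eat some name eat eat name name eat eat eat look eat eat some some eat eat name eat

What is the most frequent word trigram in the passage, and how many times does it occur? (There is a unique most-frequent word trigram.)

Trigram frequencies (highest first):
  eat eat name: 3
  eat name eat: 2
  name eat eat: 2
  name eat some: 1
  eat some name: 1
  some name eat: 1
  … (10 more, each ≤ 1)

"eat eat name", 3 times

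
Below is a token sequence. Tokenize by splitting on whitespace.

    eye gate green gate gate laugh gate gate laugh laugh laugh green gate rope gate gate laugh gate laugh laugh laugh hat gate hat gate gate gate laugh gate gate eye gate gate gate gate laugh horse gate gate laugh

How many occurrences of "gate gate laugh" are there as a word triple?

6

Scanning the 38 overlapping trigram windows for "gate gate laugh":
  position 4–6: gate gate laugh
  position 7–9: gate gate laugh
  position 15–17: gate gate laugh
  position 26–28: gate gate laugh
  position 34–36: gate gate laugh
  position 38–40: gate gate laugh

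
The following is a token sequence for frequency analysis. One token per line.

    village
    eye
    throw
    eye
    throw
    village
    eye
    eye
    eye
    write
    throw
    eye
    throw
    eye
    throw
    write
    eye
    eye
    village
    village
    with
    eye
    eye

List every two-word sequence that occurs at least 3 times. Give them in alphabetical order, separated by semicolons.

eye eye; eye throw; throw eye

Bigram counts meeting the condition (at least 3 times):
  eye eye: 4
  eye throw: 4
  throw eye: 3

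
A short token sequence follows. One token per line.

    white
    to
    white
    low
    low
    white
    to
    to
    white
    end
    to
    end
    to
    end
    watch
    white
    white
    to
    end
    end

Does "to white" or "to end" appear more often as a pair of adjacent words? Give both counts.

"to end" (3 vs 2)

"to white": 2 occurrences
"to end": 3 occurrences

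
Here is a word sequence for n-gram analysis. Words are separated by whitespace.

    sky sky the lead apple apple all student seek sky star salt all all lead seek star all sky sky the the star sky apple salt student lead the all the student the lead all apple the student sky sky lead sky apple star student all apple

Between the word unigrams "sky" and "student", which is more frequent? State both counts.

"sky": 9 occurrences
"student": 5 occurrences

"sky" (9 vs 5)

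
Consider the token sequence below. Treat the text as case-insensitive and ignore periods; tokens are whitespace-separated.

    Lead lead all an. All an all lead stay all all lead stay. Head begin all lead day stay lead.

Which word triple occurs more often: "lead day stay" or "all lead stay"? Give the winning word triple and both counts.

"all lead stay" (2 vs 1)

"lead day stay": 1 occurrence
"all lead stay": 2 occurrences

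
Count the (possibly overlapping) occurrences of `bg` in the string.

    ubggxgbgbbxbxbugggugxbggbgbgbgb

Sliding a length-2 window over the 31 characters (30 positions):
  position 2–3: bg
  position 7–8: bg
  position 22–23: bg
  position 25–26: bg
  position 27–28: bg
  position 29–30: bg

6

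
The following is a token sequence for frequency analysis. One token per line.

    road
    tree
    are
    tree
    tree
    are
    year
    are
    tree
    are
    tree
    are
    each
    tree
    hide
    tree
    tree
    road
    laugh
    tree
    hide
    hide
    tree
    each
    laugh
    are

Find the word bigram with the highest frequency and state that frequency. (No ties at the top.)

Bigram frequencies (highest first):
  tree are: 4
  are tree: 3
  tree tree: 2
  tree hide: 2
  hide tree: 2
  road tree: 1
  … (11 more, each ≤ 1)

"tree are", 4 times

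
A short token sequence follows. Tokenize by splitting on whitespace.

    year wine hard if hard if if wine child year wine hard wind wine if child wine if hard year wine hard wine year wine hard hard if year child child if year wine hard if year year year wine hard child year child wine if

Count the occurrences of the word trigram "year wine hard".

Scanning the 44 overlapping trigram windows for "year wine hard":
  position 1–3: year wine hard
  position 10–12: year wine hard
  position 20–22: year wine hard
  position 24–26: year wine hard
  position 33–35: year wine hard
  position 39–41: year wine hard

6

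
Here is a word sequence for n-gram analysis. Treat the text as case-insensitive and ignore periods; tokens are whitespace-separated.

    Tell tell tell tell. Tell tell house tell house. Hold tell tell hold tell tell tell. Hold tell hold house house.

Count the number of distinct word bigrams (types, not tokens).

21 tokens → 20 bigram windows in total.
Repeated bigrams (each contributes count−1 duplicates):
  tell tell: 8
  hold tell: 3
  tell hold: 3
  tell house: 2
12 duplicate windows → 20 − 12 = 8 distinct.

8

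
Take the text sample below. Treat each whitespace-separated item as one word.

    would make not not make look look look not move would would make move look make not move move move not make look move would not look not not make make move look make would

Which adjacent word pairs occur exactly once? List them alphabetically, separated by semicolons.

Bigram counts meeting the condition (exactly once):
  look move: 1
  make make: 1
  make would: 1
  move not: 1
  not look: 1
  would not: 1
  would would: 1

look move; make make; make would; move not; not look; would not; would would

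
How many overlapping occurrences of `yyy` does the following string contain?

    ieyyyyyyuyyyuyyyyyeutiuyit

8

Sliding a length-3 window over the 26 characters (24 positions):
  position 3–5: yyy
  position 4–6: yyy
  position 5–7: yyy
  position 6–8: yyy
  position 10–12: yyy
  position 14–16: yyy
  position 15–17: yyy
  position 16–18: yyy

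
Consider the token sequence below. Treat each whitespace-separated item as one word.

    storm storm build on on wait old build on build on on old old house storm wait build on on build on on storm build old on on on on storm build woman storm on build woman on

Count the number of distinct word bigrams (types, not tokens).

38 tokens → 37 bigram windows in total.
Repeated bigrams (each contributes count−1 duplicates):
  on on: 7
  build on: 5
  on build: 3
  storm build: 3
  build woman: 2
  on storm: 2
16 duplicate windows → 37 − 16 = 21 distinct.

21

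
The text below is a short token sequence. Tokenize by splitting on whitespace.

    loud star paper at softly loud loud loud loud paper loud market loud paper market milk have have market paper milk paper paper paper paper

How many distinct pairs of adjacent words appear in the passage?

19

25 tokens → 24 bigram windows in total.
Repeated bigrams (each contributes count−1 duplicates):
  loud loud: 3
  paper paper: 3
  loud paper: 2
5 duplicate windows → 24 − 5 = 19 distinct.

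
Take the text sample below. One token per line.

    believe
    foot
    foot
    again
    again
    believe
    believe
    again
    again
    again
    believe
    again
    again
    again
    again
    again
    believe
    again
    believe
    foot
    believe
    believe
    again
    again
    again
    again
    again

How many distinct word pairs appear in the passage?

27 tokens → 26 bigram windows in total.
Repeated bigrams (each contributes count−1 duplicates):
  again again: 11
  again believe: 4
  believe again: 4
  believe believe: 2
  believe foot: 2
18 duplicate windows → 26 − 18 = 8 distinct.

8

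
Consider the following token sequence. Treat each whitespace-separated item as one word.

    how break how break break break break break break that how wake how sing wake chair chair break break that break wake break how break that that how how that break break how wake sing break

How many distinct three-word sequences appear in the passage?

36 tokens → 34 trigram windows in total.
Repeated trigrams (each contributes count−1 duplicates):
  break break break: 4
  break break that: 2
  break how break: 2
5 duplicate windows → 34 − 5 = 29 distinct.

29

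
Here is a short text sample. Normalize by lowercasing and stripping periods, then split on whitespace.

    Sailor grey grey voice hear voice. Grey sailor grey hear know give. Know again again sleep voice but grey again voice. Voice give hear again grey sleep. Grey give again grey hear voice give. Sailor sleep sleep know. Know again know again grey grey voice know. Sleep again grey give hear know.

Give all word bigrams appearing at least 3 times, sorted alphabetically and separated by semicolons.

again grey; know again

Bigram counts meeting the condition (at least 3 times):
  again grey: 4
  know again: 3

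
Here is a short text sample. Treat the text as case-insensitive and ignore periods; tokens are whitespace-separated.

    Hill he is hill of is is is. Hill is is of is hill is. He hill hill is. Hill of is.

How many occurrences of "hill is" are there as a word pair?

3

Scanning the 21 overlapping bigram windows for "hill is":
  position 9–10: hill is
  position 14–15: hill is
  position 18–19: hill is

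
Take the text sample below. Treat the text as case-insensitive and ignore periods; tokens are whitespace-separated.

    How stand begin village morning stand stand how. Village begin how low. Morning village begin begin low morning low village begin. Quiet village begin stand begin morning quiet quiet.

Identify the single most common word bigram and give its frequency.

Bigram frequencies (highest first):
  village begin: 4
  stand begin: 2
  low morning: 2
  how stand: 1
  begin village: 1
  village morning: 1
  … (17 more, each ≤ 1)

"village begin", 4 times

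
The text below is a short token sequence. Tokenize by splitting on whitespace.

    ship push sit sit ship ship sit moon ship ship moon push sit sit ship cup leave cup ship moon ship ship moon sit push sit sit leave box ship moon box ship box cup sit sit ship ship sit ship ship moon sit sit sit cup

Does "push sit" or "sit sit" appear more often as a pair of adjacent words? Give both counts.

"sit sit" (6 vs 3)

"push sit": 3 occurrences
"sit sit": 6 occurrences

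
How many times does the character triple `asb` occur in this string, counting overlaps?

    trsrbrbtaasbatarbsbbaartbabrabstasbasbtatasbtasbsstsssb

Sliding a length-3 window over the 55 characters (53 positions):
  position 10–12: asb
  position 33–35: asb
  position 36–38: asb
  position 42–44: asb
  position 46–48: asb

5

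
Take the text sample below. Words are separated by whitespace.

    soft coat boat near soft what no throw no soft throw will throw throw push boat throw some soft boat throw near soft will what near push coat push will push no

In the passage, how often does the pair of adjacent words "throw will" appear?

1

Scanning the 31 overlapping bigram windows for "throw will":
  position 11–12: throw will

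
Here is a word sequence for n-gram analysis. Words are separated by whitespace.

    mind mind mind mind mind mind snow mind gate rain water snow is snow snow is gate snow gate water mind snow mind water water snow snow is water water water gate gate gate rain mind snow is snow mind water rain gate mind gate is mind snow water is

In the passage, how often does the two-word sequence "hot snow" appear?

0

Scanning the 49 overlapping bigram windows for "hot snow":
  (none found)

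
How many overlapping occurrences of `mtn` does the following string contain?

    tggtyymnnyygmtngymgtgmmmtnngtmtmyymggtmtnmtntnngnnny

Sliding a length-3 window over the 52 characters (50 positions):
  position 13–15: mtn
  position 24–26: mtn
  position 39–41: mtn
  position 42–44: mtn

4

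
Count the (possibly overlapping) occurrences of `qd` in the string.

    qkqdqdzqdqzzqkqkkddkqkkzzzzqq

Sliding a length-2 window over the 29 characters (28 positions):
  position 3–4: qd
  position 5–6: qd
  position 8–9: qd

3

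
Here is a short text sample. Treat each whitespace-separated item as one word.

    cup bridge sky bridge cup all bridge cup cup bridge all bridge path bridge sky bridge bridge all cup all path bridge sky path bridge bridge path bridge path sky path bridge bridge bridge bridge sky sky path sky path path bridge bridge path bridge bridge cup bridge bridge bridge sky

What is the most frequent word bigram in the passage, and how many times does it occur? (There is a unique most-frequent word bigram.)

"bridge bridge", 9 times

Bigram frequencies (highest first):
  bridge bridge: 9
  path bridge: 7
  bridge sky: 5
  bridge path: 4
  sky path: 4
  cup bridge: 3
  … (11 more, each ≤ 3)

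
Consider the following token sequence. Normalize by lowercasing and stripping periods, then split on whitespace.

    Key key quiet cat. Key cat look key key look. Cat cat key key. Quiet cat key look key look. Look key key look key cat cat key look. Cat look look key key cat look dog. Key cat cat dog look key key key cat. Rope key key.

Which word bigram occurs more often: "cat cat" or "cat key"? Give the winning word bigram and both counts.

"cat key" (4 vs 3)

"cat cat": 3 occurrences
"cat key": 4 occurrences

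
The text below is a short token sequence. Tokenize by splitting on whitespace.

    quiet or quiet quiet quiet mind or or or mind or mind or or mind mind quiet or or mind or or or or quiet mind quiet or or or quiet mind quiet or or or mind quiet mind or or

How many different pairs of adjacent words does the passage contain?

41 tokens → 40 bigram windows in total.
Repeated bigrams (each contributes count−1 duplicates):
  or or: 12
  mind or: 5
  or mind: 5
  mind quiet: 4
  quiet mind: 4
  quiet or: 4
  or quiet: 3
  quiet quiet: 2
31 duplicate windows → 40 − 31 = 9 distinct.

9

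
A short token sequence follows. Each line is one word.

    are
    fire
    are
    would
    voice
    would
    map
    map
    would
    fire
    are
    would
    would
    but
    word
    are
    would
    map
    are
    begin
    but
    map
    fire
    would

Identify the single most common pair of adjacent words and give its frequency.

"are would", 3 times

Bigram frequencies (highest first):
  are would: 3
  fire are: 2
  would map: 2
  are fire: 1
  would voice: 1
  voice would: 1
  … (13 more, each ≤ 1)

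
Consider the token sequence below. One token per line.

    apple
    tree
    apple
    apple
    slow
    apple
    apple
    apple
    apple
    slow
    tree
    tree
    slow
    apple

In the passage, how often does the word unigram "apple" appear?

Scanning the 14 tokens for "apple":
  position 1: apple
  position 3: apple
  position 4: apple
  position 6: apple
  position 7: apple
  position 8: apple
  position 9: apple
  position 14: apple

8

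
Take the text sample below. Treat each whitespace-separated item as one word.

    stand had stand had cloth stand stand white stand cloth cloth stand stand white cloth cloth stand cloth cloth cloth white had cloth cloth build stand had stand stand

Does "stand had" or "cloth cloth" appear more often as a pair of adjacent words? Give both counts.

"stand had": 3 occurrences
"cloth cloth": 5 occurrences

"cloth cloth" (5 vs 3)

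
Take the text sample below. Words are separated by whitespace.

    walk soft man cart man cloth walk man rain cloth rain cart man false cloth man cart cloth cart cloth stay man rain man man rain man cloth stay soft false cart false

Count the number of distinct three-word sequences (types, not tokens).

30

33 tokens → 31 trigram windows in total.
Repeated trigrams (each contributes count−1 duplicates):
  man rain man: 2
1 duplicate windows → 31 − 1 = 30 distinct.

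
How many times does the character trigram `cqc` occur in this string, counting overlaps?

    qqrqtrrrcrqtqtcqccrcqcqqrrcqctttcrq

3

Sliding a length-3 window over the 35 characters (33 positions):
  position 15–17: cqc
  position 20–22: cqc
  position 27–29: cqc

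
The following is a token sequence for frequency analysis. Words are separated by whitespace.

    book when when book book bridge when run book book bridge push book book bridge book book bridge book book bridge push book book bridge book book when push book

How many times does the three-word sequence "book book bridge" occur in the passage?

Scanning the 28 overlapping trigram windows for "book book bridge":
  position 4–6: book book bridge
  position 9–11: book book bridge
  position 13–15: book book bridge
  position 16–18: book book bridge
  position 19–21: book book bridge
  position 23–25: book book bridge

6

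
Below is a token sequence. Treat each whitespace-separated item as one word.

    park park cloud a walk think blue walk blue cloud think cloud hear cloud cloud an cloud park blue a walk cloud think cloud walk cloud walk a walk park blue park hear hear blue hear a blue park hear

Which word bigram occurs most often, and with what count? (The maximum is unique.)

"a walk", 3 times

Bigram frequencies (highest first):
  a walk: 3
  cloud think: 2
  think cloud: 2
  park blue: 2
  walk cloud: 2
  cloud walk: 2
  … (24 more, each ≤ 2)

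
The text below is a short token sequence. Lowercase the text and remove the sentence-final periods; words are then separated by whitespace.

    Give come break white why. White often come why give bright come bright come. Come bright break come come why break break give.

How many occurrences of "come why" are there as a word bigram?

Scanning the 22 overlapping bigram windows for "come why":
  position 8–9: come why
  position 19–20: come why

2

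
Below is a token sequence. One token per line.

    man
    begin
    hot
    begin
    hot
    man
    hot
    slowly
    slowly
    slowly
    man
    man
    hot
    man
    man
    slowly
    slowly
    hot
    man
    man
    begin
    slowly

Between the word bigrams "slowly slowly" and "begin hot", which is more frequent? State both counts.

"slowly slowly" (3 vs 2)

"slowly slowly": 3 occurrences
"begin hot": 2 occurrences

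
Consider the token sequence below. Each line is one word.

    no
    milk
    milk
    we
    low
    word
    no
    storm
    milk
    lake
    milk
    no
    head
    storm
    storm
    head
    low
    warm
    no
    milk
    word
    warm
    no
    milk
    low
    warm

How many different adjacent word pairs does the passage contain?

21

26 tokens → 25 bigram windows in total.
Repeated bigrams (each contributes count−1 duplicates):
  no milk: 3
  low warm: 2
  warm no: 2
4 duplicate windows → 25 − 4 = 21 distinct.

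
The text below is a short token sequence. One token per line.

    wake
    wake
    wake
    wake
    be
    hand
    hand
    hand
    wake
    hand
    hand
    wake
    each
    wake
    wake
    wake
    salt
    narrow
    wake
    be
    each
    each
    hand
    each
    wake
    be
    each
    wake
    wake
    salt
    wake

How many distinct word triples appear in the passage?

31 tokens → 29 trigram windows in total.
Repeated trigrams (each contributes count−1 duplicates):
  wake wake wake: 3
  each wake wake: 2
  hand hand wake: 2
  wake be each: 2
  wake wake salt: 2
6 duplicate windows → 29 − 6 = 23 distinct.

23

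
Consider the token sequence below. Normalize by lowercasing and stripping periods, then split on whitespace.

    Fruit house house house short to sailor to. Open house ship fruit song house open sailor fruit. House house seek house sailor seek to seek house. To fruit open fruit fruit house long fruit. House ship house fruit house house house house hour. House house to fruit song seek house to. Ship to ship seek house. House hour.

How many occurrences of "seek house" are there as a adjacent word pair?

Scanning the 57 overlapping bigram windows for "seek house":
  position 20–21: seek house
  position 25–26: seek house
  position 49–50: seek house
  position 55–56: seek house

4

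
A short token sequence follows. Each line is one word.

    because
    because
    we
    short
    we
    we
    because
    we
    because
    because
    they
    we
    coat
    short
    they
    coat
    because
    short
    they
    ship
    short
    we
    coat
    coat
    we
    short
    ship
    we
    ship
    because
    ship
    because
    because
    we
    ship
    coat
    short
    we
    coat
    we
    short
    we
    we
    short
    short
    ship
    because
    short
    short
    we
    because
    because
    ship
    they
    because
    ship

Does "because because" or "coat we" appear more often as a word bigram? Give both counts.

"because because": 4 occurrences
"coat we": 2 occurrences

"because because" (4 vs 2)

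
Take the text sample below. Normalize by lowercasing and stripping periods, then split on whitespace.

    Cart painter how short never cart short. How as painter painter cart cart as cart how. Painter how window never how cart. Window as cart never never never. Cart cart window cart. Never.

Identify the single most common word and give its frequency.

"cart", 10 times

Unigram frequencies (highest first):
  cart: 10
  never: 6
  how: 5
  painter: 4
  as: 3
  window: 3
  … (1 more, each ≤ 2)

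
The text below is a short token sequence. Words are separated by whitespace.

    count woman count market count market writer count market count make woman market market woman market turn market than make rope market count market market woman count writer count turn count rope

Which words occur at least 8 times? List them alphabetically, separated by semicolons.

Unigram counts meeting the condition (at least 8 times):
  count: 9
  market: 10

count; market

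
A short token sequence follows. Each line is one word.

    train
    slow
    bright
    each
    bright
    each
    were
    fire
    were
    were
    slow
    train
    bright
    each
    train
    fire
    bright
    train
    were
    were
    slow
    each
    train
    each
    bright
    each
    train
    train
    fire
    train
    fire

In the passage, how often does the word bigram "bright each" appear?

Scanning the 30 overlapping bigram windows for "bright each":
  position 3–4: bright each
  position 5–6: bright each
  position 13–14: bright each
  position 25–26: bright each

4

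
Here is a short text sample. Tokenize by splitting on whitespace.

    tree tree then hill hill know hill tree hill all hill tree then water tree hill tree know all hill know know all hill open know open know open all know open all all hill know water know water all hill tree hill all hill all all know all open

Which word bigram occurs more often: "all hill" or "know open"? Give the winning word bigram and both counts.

"all hill": 6 occurrences
"know open": 3 occurrences

"all hill" (6 vs 3)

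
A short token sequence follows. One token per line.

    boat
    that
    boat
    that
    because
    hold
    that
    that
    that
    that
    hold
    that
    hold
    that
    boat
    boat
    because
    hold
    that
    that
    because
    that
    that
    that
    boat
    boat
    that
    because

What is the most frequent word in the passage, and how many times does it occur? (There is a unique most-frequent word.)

"that", 14 times

Unigram frequencies (highest first):
  that: 14
  boat: 6
  because: 4
  hold: 4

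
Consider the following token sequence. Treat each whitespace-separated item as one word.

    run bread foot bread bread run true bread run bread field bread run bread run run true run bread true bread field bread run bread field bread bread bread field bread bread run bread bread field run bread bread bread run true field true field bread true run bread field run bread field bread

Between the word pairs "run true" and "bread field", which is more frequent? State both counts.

"run true": 3 occurrences
"bread field": 7 occurrences

"bread field" (7 vs 3)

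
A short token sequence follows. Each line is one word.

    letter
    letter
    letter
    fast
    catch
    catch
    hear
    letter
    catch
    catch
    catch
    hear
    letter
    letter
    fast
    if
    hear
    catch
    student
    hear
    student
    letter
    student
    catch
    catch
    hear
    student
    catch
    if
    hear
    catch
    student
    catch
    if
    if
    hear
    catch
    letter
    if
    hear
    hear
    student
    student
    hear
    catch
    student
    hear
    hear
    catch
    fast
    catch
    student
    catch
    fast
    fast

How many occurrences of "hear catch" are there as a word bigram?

5

Scanning the 54 overlapping bigram windows for "hear catch":
  position 17–18: hear catch
  position 30–31: hear catch
  position 36–37: hear catch
  position 44–45: hear catch
  position 48–49: hear catch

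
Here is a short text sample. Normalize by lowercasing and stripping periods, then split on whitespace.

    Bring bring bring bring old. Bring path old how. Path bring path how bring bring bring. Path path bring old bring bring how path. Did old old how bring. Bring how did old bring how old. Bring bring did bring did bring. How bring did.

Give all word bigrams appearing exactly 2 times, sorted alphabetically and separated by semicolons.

Bigram counts meeting the condition (exactly 2 times):
  bring old: 2
  did bring: 2
  did old: 2
  how path: 2
  old how: 2
  path bring: 2

bring old; did bring; did old; how path; old how; path bring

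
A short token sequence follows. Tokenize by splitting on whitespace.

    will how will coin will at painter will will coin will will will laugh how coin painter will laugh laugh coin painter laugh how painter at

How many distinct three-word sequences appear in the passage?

26 tokens → 24 trigram windows in total.
Repeated trigrams (each contributes count−1 duplicates):
  will coin will: 2
1 duplicate windows → 24 − 1 = 23 distinct.

23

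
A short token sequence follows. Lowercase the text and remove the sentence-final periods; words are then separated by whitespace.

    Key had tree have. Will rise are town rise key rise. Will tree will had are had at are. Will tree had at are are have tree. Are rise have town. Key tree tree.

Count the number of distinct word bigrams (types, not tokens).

30

34 tokens → 33 bigram windows in total.
Repeated bigrams (each contributes count−1 duplicates):
  at are: 2
  had at: 2
  will tree: 2
3 duplicate windows → 33 − 3 = 30 distinct.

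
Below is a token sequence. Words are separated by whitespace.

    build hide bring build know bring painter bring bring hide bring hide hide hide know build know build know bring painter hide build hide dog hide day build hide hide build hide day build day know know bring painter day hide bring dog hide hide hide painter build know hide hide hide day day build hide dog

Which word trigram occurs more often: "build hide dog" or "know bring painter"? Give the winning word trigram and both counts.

"know bring painter" (3 vs 2)

"build hide dog": 2 occurrences
"know bring painter": 3 occurrences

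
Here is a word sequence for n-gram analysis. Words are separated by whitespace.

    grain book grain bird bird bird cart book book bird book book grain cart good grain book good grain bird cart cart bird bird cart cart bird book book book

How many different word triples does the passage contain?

30 tokens → 28 trigram windows in total.
Repeated trigrams (each contributes count−1 duplicates):
  bird bird cart: 2
  bird book book: 2
  bird cart cart: 2
  cart cart bird: 2
4 duplicate windows → 28 − 4 = 24 distinct.

24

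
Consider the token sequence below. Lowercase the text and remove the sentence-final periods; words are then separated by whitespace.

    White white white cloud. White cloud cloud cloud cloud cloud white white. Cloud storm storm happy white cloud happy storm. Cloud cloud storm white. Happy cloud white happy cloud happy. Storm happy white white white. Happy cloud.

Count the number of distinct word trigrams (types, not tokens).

37 tokens → 35 trigram windows in total.
Repeated trigrams (each contributes count−1 duplicates):
  cloud cloud cloud: 3
  white happy cloud: 3
  cloud happy storm: 2
  storm happy white: 2
  white white cloud: 2
  white white white: 2
8 duplicate windows → 35 − 8 = 27 distinct.

27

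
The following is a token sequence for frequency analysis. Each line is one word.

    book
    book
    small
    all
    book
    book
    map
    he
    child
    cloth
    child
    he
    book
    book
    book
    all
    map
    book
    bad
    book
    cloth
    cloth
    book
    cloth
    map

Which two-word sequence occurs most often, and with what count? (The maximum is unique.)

"book book", 4 times

Bigram frequencies (highest first):
  book book: 4
  book cloth: 2
  book small: 1
  small all: 1
  all book: 1
  book map: 1
  … (14 more, each ≤ 1)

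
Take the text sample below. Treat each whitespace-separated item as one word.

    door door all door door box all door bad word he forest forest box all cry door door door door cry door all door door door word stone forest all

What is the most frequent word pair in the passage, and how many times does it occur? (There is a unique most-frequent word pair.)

"door door", 7 times

Bigram frequencies (highest first):
  door door: 7
  all door: 3
  door all: 2
  box all: 2
  cry door: 2
  door box: 1
  … (12 more, each ≤ 1)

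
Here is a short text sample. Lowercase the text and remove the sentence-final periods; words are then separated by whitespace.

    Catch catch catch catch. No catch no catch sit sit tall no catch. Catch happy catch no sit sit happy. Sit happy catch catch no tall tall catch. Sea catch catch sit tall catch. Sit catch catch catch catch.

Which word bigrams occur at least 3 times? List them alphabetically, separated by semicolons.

catch catch; catch no; catch sit; no catch

Bigram counts meeting the condition (at least 3 times):
  catch catch: 9
  catch no: 4
  catch sit: 3
  no catch: 3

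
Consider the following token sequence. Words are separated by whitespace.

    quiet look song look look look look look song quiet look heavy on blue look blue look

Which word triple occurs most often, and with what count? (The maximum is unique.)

Trigram frequencies (highest first):
  look look look: 3
  quiet look song: 1
  look song look: 1
  song look look: 1
  look look song: 1
  look song quiet: 1
  … (7 more, each ≤ 1)

"look look look", 3 times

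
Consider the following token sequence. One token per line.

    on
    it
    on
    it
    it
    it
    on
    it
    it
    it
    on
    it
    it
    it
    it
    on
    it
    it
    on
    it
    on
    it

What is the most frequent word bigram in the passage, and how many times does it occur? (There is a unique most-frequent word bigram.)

"it it", 8 times

Bigram frequencies (highest first):
  it it: 8
  on it: 7
  it on: 6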